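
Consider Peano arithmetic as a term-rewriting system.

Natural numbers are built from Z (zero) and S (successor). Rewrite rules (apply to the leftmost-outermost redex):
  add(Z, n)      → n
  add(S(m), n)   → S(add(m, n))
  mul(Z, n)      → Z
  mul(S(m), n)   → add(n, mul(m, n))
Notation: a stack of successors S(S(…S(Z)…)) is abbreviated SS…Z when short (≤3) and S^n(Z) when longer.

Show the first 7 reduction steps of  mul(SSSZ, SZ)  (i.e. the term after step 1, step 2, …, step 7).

Answer: after 7 steps: S(S(add(SZ, mul(Z, SZ))))

Derivation:
  start: mul(SSSZ, SZ)
  step 1: add(SZ, mul(SSZ, SZ))
  step 2: S(add(Z, mul(SSZ, SZ)))
  step 3: S(mul(SSZ, SZ))
  step 4: S(add(SZ, mul(SZ, SZ)))
  step 5: S(S(add(Z, mul(SZ, SZ))))
  step 6: S(S(mul(SZ, SZ)))
  step 7: S(S(add(SZ, mul(Z, SZ))))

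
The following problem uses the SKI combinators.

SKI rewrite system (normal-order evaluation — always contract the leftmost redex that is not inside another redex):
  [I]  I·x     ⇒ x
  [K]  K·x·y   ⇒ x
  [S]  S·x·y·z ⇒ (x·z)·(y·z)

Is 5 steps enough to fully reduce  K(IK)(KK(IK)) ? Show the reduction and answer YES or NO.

  start: K(IK)(KK(IK))
  step 1: IK
  step 2: K

Answer: YES — reaches normal form K in 2 ≤ 5 steps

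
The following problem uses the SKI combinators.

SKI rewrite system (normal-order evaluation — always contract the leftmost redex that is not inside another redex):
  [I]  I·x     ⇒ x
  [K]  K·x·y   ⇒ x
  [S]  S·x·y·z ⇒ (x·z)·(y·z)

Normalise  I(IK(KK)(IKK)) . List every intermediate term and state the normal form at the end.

  start: I(IK(KK)(IKK))
  [1] IK(KK)(IKK)
  [2] K(KK)(IKK)
  [3] KK

Answer: normal form = KK  (in 3 steps)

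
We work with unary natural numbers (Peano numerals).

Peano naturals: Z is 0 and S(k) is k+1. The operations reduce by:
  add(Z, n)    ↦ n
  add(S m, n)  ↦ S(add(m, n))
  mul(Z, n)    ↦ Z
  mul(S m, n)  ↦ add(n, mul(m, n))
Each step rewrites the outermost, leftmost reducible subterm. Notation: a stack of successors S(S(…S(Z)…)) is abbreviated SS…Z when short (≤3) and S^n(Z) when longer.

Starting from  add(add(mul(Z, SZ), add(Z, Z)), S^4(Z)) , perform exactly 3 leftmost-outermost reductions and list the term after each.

Answer: after 3 steps: add(Z, S^4(Z))

Derivation:
  start: add(add(mul(Z, SZ), add(Z, Z)), S^4(Z))
  step 1: add(add(Z, add(Z, Z)), S^4(Z))
  step 2: add(add(Z, Z), S^4(Z))
  step 3: add(Z, S^4(Z))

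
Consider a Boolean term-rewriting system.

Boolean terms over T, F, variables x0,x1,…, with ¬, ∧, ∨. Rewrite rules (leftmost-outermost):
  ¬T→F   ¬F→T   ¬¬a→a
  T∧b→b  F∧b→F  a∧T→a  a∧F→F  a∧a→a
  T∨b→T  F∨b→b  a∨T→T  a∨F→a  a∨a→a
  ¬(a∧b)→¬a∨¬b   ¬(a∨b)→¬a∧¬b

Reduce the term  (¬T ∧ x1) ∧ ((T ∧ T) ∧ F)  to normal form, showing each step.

Answer: normal form = F  (in 3 steps)

Derivation:
  start: (¬T ∧ x1) ∧ ((T ∧ T) ∧ F)
  →1  (F ∧ x1) ∧ ((T ∧ T) ∧ F)
  →2  F ∧ ((T ∧ T) ∧ F)
  →3  F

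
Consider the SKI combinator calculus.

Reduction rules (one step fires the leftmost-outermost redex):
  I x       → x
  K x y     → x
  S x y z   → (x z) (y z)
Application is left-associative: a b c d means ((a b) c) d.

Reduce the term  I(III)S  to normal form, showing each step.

Answer: normal form = S  (in 4 steps)

Derivation:
  start: I(III)S
  step 1: IIIS
  step 2: IIS
  step 3: IS
  step 4: S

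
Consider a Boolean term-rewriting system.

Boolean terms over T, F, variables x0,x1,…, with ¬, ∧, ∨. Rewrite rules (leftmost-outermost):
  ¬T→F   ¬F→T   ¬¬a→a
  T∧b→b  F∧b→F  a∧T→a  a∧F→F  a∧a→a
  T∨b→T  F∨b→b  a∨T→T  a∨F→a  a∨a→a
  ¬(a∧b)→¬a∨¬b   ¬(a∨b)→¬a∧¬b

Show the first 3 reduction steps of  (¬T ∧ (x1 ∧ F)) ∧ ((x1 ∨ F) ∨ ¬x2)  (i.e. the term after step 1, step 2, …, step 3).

  start: (¬T ∧ (x1 ∧ F)) ∧ ((x1 ∨ F) ∨ ¬x2)
  step 1: (F ∧ (x1 ∧ F)) ∧ ((x1 ∨ F) ∨ ¬x2)
  step 2: F ∧ ((x1 ∨ F) ∨ ¬x2)
  step 3: F

Answer: after 3 steps: F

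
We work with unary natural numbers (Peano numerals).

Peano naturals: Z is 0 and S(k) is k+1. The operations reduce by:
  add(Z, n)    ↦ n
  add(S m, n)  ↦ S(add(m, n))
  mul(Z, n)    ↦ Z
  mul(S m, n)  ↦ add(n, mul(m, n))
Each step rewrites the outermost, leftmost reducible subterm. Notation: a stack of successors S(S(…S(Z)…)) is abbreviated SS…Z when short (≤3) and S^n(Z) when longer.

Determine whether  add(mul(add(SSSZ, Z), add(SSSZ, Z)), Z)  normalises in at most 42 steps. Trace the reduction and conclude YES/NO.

  start: add(mul(add(SSSZ, Z), add(SSSZ, Z)), Z)
  [1] add(mul(S(add(SSZ, Z)), add(SSSZ, Z)), Z)
  [2] add(add(add(SSSZ, Z), mul(add(SSZ, Z), add(SSSZ, Z))), Z)
  [3] add(add(S(add(SSZ, Z)), mul(add(SSZ, Z), add(SSSZ, Z))), Z)
  [4] add(S(add(add(SSZ, Z), mul(add(SSZ, Z), add(SSSZ, Z)))), Z)
  [5] S(add(add(add(SSZ, Z), mul(add(SSZ, Z), add(SSSZ, Z))), Z))
  [6] S(add(add(S(add(SZ, Z)), mul(add(SSZ, Z), add(SSSZ, Z))), Z))
  [7] S(add(S(add(add(SZ, Z), mul(add(SSZ, Z), add(SSSZ, Z)))), Z))
  [8] S(S(add(add(add(SZ, Z), mul(add(SSZ, Z), add(SSSZ, Z))), Z)))
  [9] S(S(add(add(S(add(Z, Z)), mul(add(SSZ, Z), add(SSSZ, Z))), Z)))
  [10] S(S(add(S(add(add(Z, Z), mul(add(SSZ, Z), add(SSSZ, Z)))), Z)))
  [11] S(S(S(add(add(add(Z, Z), mul(add(SSZ, Z), add(SSSZ, Z))), Z))))
  [12] S(S(S(add(add(Z, mul(add(SSZ, Z), add(SSSZ, Z))), Z))))
  [13] S(S(S(add(mul(add(SSZ, Z), add(SSSZ, Z)), Z))))
  [14] S(S(S(add(mul(S(add(SZ, Z)), add(SSSZ, Z)), Z))))
  [15] S(S(S(add(add(add(SSSZ, Z), mul(add(SZ, Z), add(SSSZ, Z))), Z))))
  [16] S(S(S(add(add(S(add(SSZ, Z)), mul(add(SZ, Z), add(SSSZ, Z))), Z))))
  [17] S(S(S(add(S(add(add(SSZ, Z), mul(add(SZ, Z), add(SSSZ, Z)))), Z))))
  [18] S(S(S(S(add(add(add(SSZ, Z), mul(add(SZ, Z), add(SSSZ, Z))), Z)))))
  [19] S(S(S(S(add(add(S(add(SZ, Z)), mul(add(SZ, Z), add(SSSZ, Z))), Z)))))
  [20] S(S(S(S(add(S(add(add(SZ, Z), mul(add(SZ, Z), add(SSSZ, Z)))), Z)))))
  [21] S(S(S(S(S(add(add(add(SZ, Z), mul(add(SZ, Z), add(SSSZ, Z))), Z))))))
  [22] S(S(S(S(S(add(add(S(add(Z, Z)), mul(add(SZ, Z), add(SSSZ, Z))), Z))))))
  [23] S(S(S(S(S(add(S(add(add(Z, Z), mul(add(SZ, Z), add(SSSZ, Z)))), Z))))))
  [24] S(S(S(S(S(S(add(add(add(Z, Z), mul(add(SZ, Z), add(SSSZ, Z))), Z)))))))
  [25] S(S(S(S(S(S(add(add(Z, mul(add(SZ, Z), add(SSSZ, Z))), Z)))))))
  [26] S(S(S(S(S(S(add(mul(add(SZ, Z), add(SSSZ, Z)), Z)))))))
  [27] S(S(S(S(S(S(add(mul(S(add(Z, Z)), add(SSSZ, Z)), Z)))))))
  [28] S(S(S(S(S(S(add(add(add(SSSZ, Z), mul(add(Z, Z), add(SSSZ, Z))), Z)))))))
  [29] S(S(S(S(S(S(add(add(S(add(SSZ, Z)), mul(add(Z, Z), add(SSSZ, Z))), Z)))))))
  [30] S(S(S(S(S(S(add(S(add(add(SSZ, Z), mul(add(Z, Z), add(SSSZ, Z)))), Z)))))))
  [31] S(S(S(S(S(S(S(add(add(add(SSZ, Z), mul(add(Z, Z), add(SSSZ, Z))), Z))))))))
  [32] S(S(S(S(S(S(S(add(add(S(add(SZ, Z)), mul(add(Z, Z), add(SSSZ, Z))), Z))))))))
  [33] S(S(S(S(S(S(S(add(S(add(add(SZ, Z), mul(add(Z, Z), add(SSSZ, Z)))), Z))))))))
  [34] S(S(S(S(S(S(S(S(add(add(add(SZ, Z), mul(add(Z, Z), add(SSSZ, Z))), Z)))))))))
  [35] S(S(S(S(S(S(S(S(add(add(S(add(Z, Z)), mul(add(Z, Z), add(SSSZ, Z))), Z)))))))))
  [36] S(S(S(S(S(S(S(S(add(S(add(add(Z, Z), mul(add(Z, Z), add(SSSZ, Z)))), Z)))))))))
  [37] S(S(S(S(S(S(S(S(S(add(add(add(Z, Z), mul(add(Z, Z), add(SSSZ, Z))), Z))))))))))
  [38] S(S(S(S(S(S(S(S(S(add(add(Z, mul(add(Z, Z), add(SSSZ, Z))), Z))))))))))
  [39] S(S(S(S(S(S(S(S(S(add(mul(add(Z, Z), add(SSSZ, Z)), Z))))))))))
  [40] S(S(S(S(S(S(S(S(S(add(mul(Z, add(SSSZ, Z)), Z))))))))))
  [41] S(S(S(S(S(S(S(S(S(add(Z, Z))))))))))
  [42] S^9(Z)

Answer: YES — reaches normal form S^9(Z) in 42 ≤ 42 steps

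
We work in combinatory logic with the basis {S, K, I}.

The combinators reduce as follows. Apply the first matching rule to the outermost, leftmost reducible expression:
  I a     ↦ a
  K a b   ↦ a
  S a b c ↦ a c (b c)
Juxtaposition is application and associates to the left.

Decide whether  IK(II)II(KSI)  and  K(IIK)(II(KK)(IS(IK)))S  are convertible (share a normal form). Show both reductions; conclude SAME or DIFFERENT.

Answer: DIFFERENT — A ⇓ S, B ⇓ KS

Working:
Term A:
  start: IK(II)II(KSI)
  [1] K(II)II(KSI)
  [2] III(KSI)
  [3] II(KSI)
  [4] I(KSI)
  [5] KSI
  [6] S

Term B:
  start: K(IIK)(II(KK)(IS(IK)))S
  [1] IIKS
  [2] IKS
  [3] KS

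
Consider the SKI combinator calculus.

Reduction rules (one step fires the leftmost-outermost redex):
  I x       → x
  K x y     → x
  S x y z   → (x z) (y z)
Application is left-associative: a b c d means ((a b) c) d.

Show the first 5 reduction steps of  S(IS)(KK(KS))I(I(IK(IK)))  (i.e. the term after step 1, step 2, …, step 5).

  start: S(IS)(KK(KS))I(I(IK(IK)))
  [1] ISI(KK(KS)I)(I(IK(IK)))
  [2] SI(KK(KS)I)(I(IK(IK)))
  [3] I(I(IK(IK)))(KK(KS)I(I(IK(IK))))
  [4] I(IK(IK))(KK(KS)I(I(IK(IK))))
  [5] IK(IK)(KK(KS)I(I(IK(IK))))

Answer: after 5 steps: IK(IK)(KK(KS)I(I(IK(IK))))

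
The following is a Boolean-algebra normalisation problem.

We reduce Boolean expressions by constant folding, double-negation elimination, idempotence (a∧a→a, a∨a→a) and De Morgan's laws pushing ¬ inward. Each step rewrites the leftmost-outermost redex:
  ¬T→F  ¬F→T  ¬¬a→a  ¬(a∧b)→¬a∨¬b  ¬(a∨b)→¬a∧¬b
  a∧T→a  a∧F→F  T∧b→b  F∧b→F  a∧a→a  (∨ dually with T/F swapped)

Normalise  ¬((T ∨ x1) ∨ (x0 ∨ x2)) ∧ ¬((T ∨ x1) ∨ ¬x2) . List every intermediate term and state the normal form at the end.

Answer: normal form = F  (in 6 steps)

Derivation:
  start: ¬((T ∨ x1) ∨ (x0 ∨ x2)) ∧ ¬((T ∨ x1) ∨ ¬x2)
  [1] (¬(T ∨ x1) ∧ ¬(x0 ∨ x2)) ∧ ¬((T ∨ x1) ∨ ¬x2)
  [2] ((¬T ∧ ¬x1) ∧ ¬(x0 ∨ x2)) ∧ ¬((T ∨ x1) ∨ ¬x2)
  [3] ((F ∧ ¬x1) ∧ ¬(x0 ∨ x2)) ∧ ¬((T ∨ x1) ∨ ¬x2)
  [4] (F ∧ ¬(x0 ∨ x2)) ∧ ¬((T ∨ x1) ∨ ¬x2)
  [5] F ∧ ¬((T ∨ x1) ∨ ¬x2)
  [6] F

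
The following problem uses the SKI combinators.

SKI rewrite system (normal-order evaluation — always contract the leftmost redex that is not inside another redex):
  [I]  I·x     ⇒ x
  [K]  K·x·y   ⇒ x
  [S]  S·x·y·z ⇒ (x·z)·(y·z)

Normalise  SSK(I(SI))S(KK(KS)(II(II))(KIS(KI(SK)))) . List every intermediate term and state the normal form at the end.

  start: SSK(I(SI))S(KK(KS)(II(II))(KIS(KI(SK))))
  [1] S(I(SI))(K(I(SI)))S(KK(KS)(II(II))(KIS(KI(SK))))
  [2] I(SI)S(K(I(SI))S)(KK(KS)(II(II))(KIS(KI(SK))))
  [3] SIS(K(I(SI))S)(KK(KS)(II(II))(KIS(KI(SK))))
  [4] I(K(I(SI))S)(S(K(I(SI))S))(KK(KS)(II(II))(KIS(KI(SK))))
  [5] K(I(SI))S(S(K(I(SI))S))(KK(KS)(II(II))(KIS(KI(SK))))
  [6] I(SI)(S(K(I(SI))S))(KK(KS)(II(II))(KIS(KI(SK))))
  [7] SI(S(K(I(SI))S))(KK(KS)(II(II))(KIS(KI(SK))))
  [8] I(KK(KS)(II(II))(KIS(KI(SK))))(S(K(I(SI))S)(KK(KS)(II(II))(KIS(KI(SK)))))
  [9] KK(KS)(II(II))(KIS(KI(SK)))(S(K(I(SI))S)(KK(KS)(II(II))(KIS(KI(SK)))))
  [10] K(II(II))(KIS(KI(SK)))(S(K(I(SI))S)(KK(KS)(II(II))(KIS(KI(SK)))))
  [11] II(II)(S(K(I(SI))S)(KK(KS)(II(II))(KIS(KI(SK)))))
  [12] I(II)(S(K(I(SI))S)(KK(KS)(II(II))(KIS(KI(SK)))))
  [13] II(S(K(I(SI))S)(KK(KS)(II(II))(KIS(KI(SK)))))
  [14] I(S(K(I(SI))S)(KK(KS)(II(II))(KIS(KI(SK)))))
  [15] S(K(I(SI))S)(KK(KS)(II(II))(KIS(KI(SK))))
  [16] S(I(SI))(KK(KS)(II(II))(KIS(KI(SK))))
  [17] S(SI)(KK(KS)(II(II))(KIS(KI(SK))))
  [18] S(SI)(K(II(II))(KIS(KI(SK))))
  [19] S(SI)(II(II))
  [20] S(SI)(I(II))
  [21] S(SI)(II)
  [22] S(SI)I

Answer: normal form = S(SI)I  (in 22 steps)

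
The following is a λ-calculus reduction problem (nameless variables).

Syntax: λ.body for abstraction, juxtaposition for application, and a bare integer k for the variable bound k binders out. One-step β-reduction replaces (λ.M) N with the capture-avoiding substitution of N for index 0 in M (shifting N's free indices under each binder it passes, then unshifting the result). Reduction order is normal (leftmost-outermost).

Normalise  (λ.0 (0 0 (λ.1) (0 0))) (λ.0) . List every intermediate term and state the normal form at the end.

  start: (λ.0 (0 0 (λ.1) (0 0))) (λ.0)
  [1] (λ.0) ((λ.0) (λ.0) (λ.λ.0) ((λ.0) (λ.0)))
  [2] (λ.0) (λ.0) (λ.λ.0) ((λ.0) (λ.0))
  [3] (λ.0) (λ.λ.0) ((λ.0) (λ.0))
  [4] (λ.λ.0) ((λ.0) (λ.0))
  [5] λ.0

Answer: normal form = λ.0  (in 5 steps)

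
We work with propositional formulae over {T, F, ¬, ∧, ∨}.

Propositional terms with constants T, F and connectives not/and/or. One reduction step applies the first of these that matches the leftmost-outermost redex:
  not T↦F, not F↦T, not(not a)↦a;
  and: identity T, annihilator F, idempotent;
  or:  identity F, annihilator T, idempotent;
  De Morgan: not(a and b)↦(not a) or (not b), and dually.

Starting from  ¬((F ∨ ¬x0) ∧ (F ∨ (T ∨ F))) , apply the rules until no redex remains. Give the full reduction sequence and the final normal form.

Answer: normal form = x0  (in 12 steps)

Derivation:
  start: ¬((F ∨ ¬x0) ∧ (F ∨ (T ∨ F)))
  →1  ¬(F ∨ ¬x0) ∨ ¬(F ∨ (T ∨ F))
  →2  (¬F ∧ ¬¬x0) ∨ ¬(F ∨ (T ∨ F))
  →3  (T ∧ ¬¬x0) ∨ ¬(F ∨ (T ∨ F))
  →4  ¬¬x0 ∨ ¬(F ∨ (T ∨ F))
  →5  x0 ∨ ¬(F ∨ (T ∨ F))
  →6  x0 ∨ (¬F ∧ ¬(T ∨ F))
  →7  x0 ∨ (T ∧ ¬(T ∨ F))
  →8  x0 ∨ ¬(T ∨ F)
  →9  x0 ∨ (¬T ∧ ¬F)
  →10  x0 ∨ (F ∧ ¬F)
  →11  x0 ∨ F
  →12  x0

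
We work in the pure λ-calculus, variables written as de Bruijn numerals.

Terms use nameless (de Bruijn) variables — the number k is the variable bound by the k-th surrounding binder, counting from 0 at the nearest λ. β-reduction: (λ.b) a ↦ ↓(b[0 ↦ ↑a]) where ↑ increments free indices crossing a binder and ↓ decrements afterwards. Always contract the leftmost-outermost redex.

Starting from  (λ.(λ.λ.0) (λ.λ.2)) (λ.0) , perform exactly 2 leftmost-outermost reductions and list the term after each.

  start: (λ.(λ.λ.0) (λ.λ.2)) (λ.0)
  →1  (λ.λ.0) (λ.λ.λ.0)
  →2  λ.0

Answer: after 2 steps: λ.0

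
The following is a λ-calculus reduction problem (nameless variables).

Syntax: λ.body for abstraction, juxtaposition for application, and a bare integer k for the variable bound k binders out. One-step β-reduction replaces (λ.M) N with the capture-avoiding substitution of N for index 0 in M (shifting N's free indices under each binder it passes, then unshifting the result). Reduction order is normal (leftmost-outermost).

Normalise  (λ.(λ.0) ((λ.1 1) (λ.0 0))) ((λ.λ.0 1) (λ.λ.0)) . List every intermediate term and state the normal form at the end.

  start: (λ.(λ.0) ((λ.1 1) (λ.0 0))) ((λ.λ.0 1) (λ.λ.0))
  →1  (λ.0) ((λ.(λ.λ.0 1) (λ.λ.0) ((λ.λ.0 1) (λ.λ.0))) (λ.0 0))
  →2  (λ.(λ.λ.0 1) (λ.λ.0) ((λ.λ.0 1) (λ.λ.0))) (λ.0 0)
  →3  (λ.λ.0 1) (λ.λ.0) ((λ.λ.0 1) (λ.λ.0))
  →4  (λ.0 (λ.λ.0)) ((λ.λ.0 1) (λ.λ.0))
  →5  (λ.λ.0 1) (λ.λ.0) (λ.λ.0)
  →6  (λ.0 (λ.λ.0)) (λ.λ.0)
  →7  (λ.λ.0) (λ.λ.0)
  →8  λ.0

Answer: normal form = λ.0  (in 8 steps)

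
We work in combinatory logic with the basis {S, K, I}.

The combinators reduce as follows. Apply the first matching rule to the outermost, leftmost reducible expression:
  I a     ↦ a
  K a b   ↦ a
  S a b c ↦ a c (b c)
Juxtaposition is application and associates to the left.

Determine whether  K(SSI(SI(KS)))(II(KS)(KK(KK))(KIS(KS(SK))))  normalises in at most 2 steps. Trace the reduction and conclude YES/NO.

  start: K(SSI(SI(KS)))(II(KS)(KK(KK))(KIS(KS(SK))))
  →1  SSI(SI(KS))
  →2  S(SI(KS))(I(SI(KS)))

Answer: NO — after 2 steps the term is S(SI(KS))(I(SI(KS))), not yet normal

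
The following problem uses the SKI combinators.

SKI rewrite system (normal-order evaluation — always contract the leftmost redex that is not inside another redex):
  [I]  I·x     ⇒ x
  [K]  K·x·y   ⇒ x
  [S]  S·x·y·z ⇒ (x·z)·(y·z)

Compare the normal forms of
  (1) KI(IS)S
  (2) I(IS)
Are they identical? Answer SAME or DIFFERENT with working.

Answer: SAME — A ⇓ S, B ⇓ S

Derivation:
Term A:
  start: KI(IS)S
  →1  IS
  →2  S

Term B:
  start: I(IS)
  →1  IS
  →2  S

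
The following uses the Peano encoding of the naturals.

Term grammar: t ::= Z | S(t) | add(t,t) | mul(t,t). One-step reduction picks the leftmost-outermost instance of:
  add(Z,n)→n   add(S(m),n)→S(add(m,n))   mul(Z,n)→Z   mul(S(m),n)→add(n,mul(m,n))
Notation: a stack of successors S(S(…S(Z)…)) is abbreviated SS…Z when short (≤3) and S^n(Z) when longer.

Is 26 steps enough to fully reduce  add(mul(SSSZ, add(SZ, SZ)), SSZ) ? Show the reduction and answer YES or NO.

  start: add(mul(SSSZ, add(SZ, SZ)), SSZ)
  step 1: add(add(add(SZ, SZ), mul(SSZ, add(SZ, SZ))), SSZ)
  step 2: add(add(S(add(Z, SZ)), mul(SSZ, add(SZ, SZ))), SSZ)
  step 3: add(S(add(add(Z, SZ), mul(SSZ, add(SZ, SZ)))), SSZ)
  step 4: S(add(add(add(Z, SZ), mul(SSZ, add(SZ, SZ))), SSZ))
  step 5: S(add(add(SZ, mul(SSZ, add(SZ, SZ))), SSZ))
  step 6: S(add(S(add(Z, mul(SSZ, add(SZ, SZ)))), SSZ))
  step 7: S(S(add(add(Z, mul(SSZ, add(SZ, SZ))), SSZ)))
  step 8: S(S(add(mul(SSZ, add(SZ, SZ)), SSZ)))
  step 9: S(S(add(add(add(SZ, SZ), mul(SZ, add(SZ, SZ))), SSZ)))
  step 10: S(S(add(add(S(add(Z, SZ)), mul(SZ, add(SZ, SZ))), SSZ)))
  step 11: S(S(add(S(add(add(Z, SZ), mul(SZ, add(SZ, SZ)))), SSZ)))
  step 12: S(S(S(add(add(add(Z, SZ), mul(SZ, add(SZ, SZ))), SSZ))))
  step 13: S(S(S(add(add(SZ, mul(SZ, add(SZ, SZ))), SSZ))))
  step 14: S(S(S(add(S(add(Z, mul(SZ, add(SZ, SZ)))), SSZ))))
  step 15: S(S(S(S(add(add(Z, mul(SZ, add(SZ, SZ))), SSZ)))))
  step 16: S(S(S(S(add(mul(SZ, add(SZ, SZ)), SSZ)))))
  step 17: S(S(S(S(add(add(add(SZ, SZ), mul(Z, add(SZ, SZ))), SSZ)))))
  step 18: S(S(S(S(add(add(S(add(Z, SZ)), mul(Z, add(SZ, SZ))), SSZ)))))
  step 19: S(S(S(S(add(S(add(add(Z, SZ), mul(Z, add(SZ, SZ)))), SSZ)))))
  step 20: S(S(S(S(S(add(add(add(Z, SZ), mul(Z, add(SZ, SZ))), SSZ))))))
  step 21: S(S(S(S(S(add(add(SZ, mul(Z, add(SZ, SZ))), SSZ))))))
  step 22: S(S(S(S(S(add(S(add(Z, mul(Z, add(SZ, SZ)))), SSZ))))))
  step 23: S(S(S(S(S(S(add(add(Z, mul(Z, add(SZ, SZ))), SSZ)))))))
  step 24: S(S(S(S(S(S(add(mul(Z, add(SZ, SZ)), SSZ)))))))
  step 25: S(S(S(S(S(S(add(Z, SSZ)))))))
  step 26: S^8(Z)

Answer: YES — reaches normal form S^8(Z) in 26 ≤ 26 steps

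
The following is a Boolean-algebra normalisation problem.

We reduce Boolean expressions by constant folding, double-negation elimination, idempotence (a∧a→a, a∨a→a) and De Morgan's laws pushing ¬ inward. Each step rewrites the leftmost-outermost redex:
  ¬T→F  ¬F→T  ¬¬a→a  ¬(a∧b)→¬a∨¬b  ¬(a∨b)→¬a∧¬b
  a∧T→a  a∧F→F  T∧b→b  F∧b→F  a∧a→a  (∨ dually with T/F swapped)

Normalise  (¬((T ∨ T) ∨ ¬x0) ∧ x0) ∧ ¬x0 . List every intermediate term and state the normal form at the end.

  start: (¬((T ∨ T) ∨ ¬x0) ∧ x0) ∧ ¬x0
  →1  ((¬(T ∨ T) ∧ ¬¬x0) ∧ x0) ∧ ¬x0
  →2  (((¬T ∧ ¬T) ∧ ¬¬x0) ∧ x0) ∧ ¬x0
  →3  ((¬T ∧ ¬¬x0) ∧ x0) ∧ ¬x0
  →4  ((F ∧ ¬¬x0) ∧ x0) ∧ ¬x0
  →5  (F ∧ x0) ∧ ¬x0
  →6  F ∧ ¬x0
  →7  F

Answer: normal form = F  (in 7 steps)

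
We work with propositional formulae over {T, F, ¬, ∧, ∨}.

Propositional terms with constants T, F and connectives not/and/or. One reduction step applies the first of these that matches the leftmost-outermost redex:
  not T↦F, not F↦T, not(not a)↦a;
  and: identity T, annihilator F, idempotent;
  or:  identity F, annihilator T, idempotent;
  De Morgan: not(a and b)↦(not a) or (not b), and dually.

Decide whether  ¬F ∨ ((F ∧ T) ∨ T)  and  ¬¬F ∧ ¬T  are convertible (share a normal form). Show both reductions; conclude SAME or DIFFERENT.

Answer: DIFFERENT — A ⇓ T, B ⇓ F

Derivation:
Term A:
  start: ¬F ∨ ((F ∧ T) ∨ T)
  →1  T ∨ ((F ∧ T) ∨ T)
  →2  T

Term B:
  start: ¬¬F ∧ ¬T
  →1  F ∧ ¬T
  →2  F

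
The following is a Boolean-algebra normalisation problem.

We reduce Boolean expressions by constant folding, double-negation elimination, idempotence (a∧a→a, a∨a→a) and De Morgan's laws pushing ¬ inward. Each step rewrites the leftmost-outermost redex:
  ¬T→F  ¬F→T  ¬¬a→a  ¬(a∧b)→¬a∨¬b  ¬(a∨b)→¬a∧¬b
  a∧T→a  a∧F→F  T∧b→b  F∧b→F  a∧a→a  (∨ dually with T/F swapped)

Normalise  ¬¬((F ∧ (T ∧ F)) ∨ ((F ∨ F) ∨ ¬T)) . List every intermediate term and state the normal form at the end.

Answer: normal form = F  (in 6 steps)

Working:
  start: ¬¬((F ∧ (T ∧ F)) ∨ ((F ∨ F) ∨ ¬T))
  →1  (F ∧ (T ∧ F)) ∨ ((F ∨ F) ∨ ¬T)
  →2  F ∨ ((F ∨ F) ∨ ¬T)
  →3  (F ∨ F) ∨ ¬T
  →4  F ∨ ¬T
  →5  ¬T
  →6  F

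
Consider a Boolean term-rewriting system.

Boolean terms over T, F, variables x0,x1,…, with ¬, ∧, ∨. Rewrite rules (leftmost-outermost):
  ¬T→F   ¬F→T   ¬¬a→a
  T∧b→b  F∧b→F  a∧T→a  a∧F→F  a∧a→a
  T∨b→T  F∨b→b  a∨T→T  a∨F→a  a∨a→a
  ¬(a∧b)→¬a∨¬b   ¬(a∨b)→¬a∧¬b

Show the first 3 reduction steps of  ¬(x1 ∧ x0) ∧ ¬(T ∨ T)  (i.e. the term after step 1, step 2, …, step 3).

  start: ¬(x1 ∧ x0) ∧ ¬(T ∨ T)
  →1  (¬x1 ∨ ¬x0) ∧ ¬(T ∨ T)
  →2  (¬x1 ∨ ¬x0) ∧ (¬T ∧ ¬T)
  →3  (¬x1 ∨ ¬x0) ∧ ¬T

Answer: after 3 steps: (¬x1 ∨ ¬x0) ∧ ¬T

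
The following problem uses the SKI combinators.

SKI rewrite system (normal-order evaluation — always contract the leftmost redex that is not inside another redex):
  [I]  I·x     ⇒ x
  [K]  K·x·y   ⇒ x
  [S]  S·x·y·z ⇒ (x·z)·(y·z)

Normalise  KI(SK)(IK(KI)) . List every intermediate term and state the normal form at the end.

  start: KI(SK)(IK(KI))
  →1  I(IK(KI))
  →2  IK(KI)
  →3  K(KI)

Answer: normal form = K(KI)  (in 3 steps)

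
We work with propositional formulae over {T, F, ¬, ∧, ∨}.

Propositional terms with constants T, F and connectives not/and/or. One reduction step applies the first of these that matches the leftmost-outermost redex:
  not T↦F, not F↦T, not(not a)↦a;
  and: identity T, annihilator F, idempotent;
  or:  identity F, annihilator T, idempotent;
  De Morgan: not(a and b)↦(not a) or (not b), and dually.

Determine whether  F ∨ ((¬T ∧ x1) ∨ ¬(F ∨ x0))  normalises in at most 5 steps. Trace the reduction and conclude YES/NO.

Answer: NO — after 5 steps the term is ¬F ∧ ¬x0, not yet normal

Reduction:
  start: F ∨ ((¬T ∧ x1) ∨ ¬(F ∨ x0))
  [1] (¬T ∧ x1) ∨ ¬(F ∨ x0)
  [2] (F ∧ x1) ∨ ¬(F ∨ x0)
  [3] F ∨ ¬(F ∨ x0)
  [4] ¬(F ∨ x0)
  [5] ¬F ∧ ¬x0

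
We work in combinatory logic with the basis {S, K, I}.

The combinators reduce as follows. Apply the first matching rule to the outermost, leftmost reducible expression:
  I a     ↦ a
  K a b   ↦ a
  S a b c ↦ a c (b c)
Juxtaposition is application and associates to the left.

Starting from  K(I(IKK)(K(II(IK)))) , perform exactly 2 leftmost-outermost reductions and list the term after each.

  start: K(I(IKK)(K(II(IK))))
  [1] K(IKK(K(II(IK))))
  [2] K(KK(K(II(IK))))

Answer: after 2 steps: K(KK(K(II(IK))))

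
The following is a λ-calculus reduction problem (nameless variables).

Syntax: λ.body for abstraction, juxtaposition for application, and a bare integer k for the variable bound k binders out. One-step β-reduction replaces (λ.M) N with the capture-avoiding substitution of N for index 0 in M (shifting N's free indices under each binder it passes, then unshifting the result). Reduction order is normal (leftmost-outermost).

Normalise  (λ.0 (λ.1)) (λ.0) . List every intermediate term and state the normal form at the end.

  start: (λ.0 (λ.1)) (λ.0)
  →1  (λ.0) (λ.λ.0)
  →2  λ.λ.0

Answer: normal form = λ.λ.0  (in 2 steps)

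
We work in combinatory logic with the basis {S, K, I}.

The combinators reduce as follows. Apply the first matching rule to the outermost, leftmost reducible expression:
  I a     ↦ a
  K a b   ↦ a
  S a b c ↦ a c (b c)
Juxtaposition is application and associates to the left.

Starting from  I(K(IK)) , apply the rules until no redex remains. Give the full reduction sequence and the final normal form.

  start: I(K(IK))
  step 1: K(IK)
  step 2: KK

Answer: normal form = KK  (in 2 steps)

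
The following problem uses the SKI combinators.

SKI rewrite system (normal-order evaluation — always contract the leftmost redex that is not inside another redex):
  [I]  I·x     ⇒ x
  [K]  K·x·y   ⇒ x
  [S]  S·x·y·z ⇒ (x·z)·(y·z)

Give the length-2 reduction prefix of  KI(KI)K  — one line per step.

  start: KI(KI)K
  →1  IK
  →2  K

Answer: after 2 steps: K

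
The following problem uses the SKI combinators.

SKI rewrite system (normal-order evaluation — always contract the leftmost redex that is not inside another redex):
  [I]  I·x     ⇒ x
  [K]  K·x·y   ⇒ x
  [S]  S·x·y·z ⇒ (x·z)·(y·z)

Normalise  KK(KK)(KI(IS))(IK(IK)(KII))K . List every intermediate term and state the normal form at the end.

Answer: normal form = K  (in 4 steps)

Derivation:
  start: KK(KK)(KI(IS))(IK(IK)(KII))K
  step 1: K(KI(IS))(IK(IK)(KII))K
  step 2: KI(IS)K
  step 3: IK
  step 4: K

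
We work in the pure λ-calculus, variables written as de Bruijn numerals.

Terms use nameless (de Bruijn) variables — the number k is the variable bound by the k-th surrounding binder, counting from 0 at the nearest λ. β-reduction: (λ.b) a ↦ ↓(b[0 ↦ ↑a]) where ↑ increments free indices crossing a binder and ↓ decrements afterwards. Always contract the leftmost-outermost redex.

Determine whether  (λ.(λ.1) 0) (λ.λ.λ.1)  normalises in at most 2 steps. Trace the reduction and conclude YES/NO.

  start: (λ.(λ.1) 0) (λ.λ.λ.1)
  step 1: (λ.λ.λ.λ.1) (λ.λ.λ.1)
  step 2: λ.λ.λ.1

Answer: YES — reaches normal form λ.λ.λ.1 in 2 ≤ 2 steps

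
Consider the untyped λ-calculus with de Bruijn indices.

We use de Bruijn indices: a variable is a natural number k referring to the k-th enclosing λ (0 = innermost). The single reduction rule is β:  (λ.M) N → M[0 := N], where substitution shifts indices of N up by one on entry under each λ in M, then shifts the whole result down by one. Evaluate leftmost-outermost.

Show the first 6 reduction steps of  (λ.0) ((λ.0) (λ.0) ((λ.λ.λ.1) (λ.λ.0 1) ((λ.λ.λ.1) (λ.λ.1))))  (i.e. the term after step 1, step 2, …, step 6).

Answer: after 6 steps: λ.λ.λ.1

Derivation:
  start: (λ.0) ((λ.0) (λ.0) ((λ.λ.λ.1) (λ.λ.0 1) ((λ.λ.λ.1) (λ.λ.1))))
  step 1: (λ.0) (λ.0) ((λ.λ.λ.1) (λ.λ.0 1) ((λ.λ.λ.1) (λ.λ.1)))
  step 2: (λ.0) ((λ.λ.λ.1) (λ.λ.0 1) ((λ.λ.λ.1) (λ.λ.1)))
  step 3: (λ.λ.λ.1) (λ.λ.0 1) ((λ.λ.λ.1) (λ.λ.1))
  step 4: (λ.λ.1) ((λ.λ.λ.1) (λ.λ.1))
  step 5: λ.(λ.λ.λ.1) (λ.λ.1)
  step 6: λ.λ.λ.1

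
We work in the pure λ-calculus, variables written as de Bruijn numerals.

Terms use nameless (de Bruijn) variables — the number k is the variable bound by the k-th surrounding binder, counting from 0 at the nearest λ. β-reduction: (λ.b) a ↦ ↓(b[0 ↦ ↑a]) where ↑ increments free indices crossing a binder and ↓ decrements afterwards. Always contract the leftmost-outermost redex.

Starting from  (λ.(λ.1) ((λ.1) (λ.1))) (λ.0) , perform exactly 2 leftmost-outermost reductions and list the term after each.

  start: (λ.(λ.1) ((λ.1) (λ.1))) (λ.0)
  step 1: (λ.λ.0) ((λ.λ.0) (λ.λ.0))
  step 2: λ.0

Answer: after 2 steps: λ.0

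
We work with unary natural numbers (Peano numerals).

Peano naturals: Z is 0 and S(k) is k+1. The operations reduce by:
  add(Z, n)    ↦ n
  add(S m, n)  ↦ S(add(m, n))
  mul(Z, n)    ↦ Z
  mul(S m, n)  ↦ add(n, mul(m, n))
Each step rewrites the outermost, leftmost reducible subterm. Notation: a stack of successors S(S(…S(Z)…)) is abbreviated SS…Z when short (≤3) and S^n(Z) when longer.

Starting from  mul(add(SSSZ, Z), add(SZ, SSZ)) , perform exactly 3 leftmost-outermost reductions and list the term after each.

Answer: after 3 steps: add(S(add(Z, SSZ)), mul(add(SSZ, Z), add(SZ, SSZ)))

Reduction:
  start: mul(add(SSSZ, Z), add(SZ, SSZ))
  →1  mul(S(add(SSZ, Z)), add(SZ, SSZ))
  →2  add(add(SZ, SSZ), mul(add(SSZ, Z), add(SZ, SSZ)))
  →3  add(S(add(Z, SSZ)), mul(add(SSZ, Z), add(SZ, SSZ)))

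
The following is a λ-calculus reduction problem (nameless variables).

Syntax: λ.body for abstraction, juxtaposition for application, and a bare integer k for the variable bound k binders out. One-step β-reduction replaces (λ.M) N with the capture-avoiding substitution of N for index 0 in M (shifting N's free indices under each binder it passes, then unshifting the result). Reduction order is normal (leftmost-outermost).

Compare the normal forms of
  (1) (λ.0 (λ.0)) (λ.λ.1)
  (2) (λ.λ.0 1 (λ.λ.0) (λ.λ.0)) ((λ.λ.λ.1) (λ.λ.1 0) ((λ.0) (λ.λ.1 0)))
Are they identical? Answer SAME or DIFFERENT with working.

Answer: DIFFERENT — A ⇓ λ.λ.0, B ⇓ λ.0 (λ.λ.λ.1 0) (λ.λ.0) (λ.λ.0)

Working:
Term A:
  start: (λ.0 (λ.0)) (λ.λ.1)
  [1] (λ.λ.1) (λ.0)
  [2] λ.λ.0

Term B:
  start: (λ.λ.0 1 (λ.λ.0) (λ.λ.0)) ((λ.λ.λ.1) (λ.λ.1 0) ((λ.0) (λ.λ.1 0)))
  [1] λ.0 ((λ.λ.λ.1) (λ.λ.1 0) ((λ.0) (λ.λ.1 0))) (λ.λ.0) (λ.λ.0)
  [2] λ.0 ((λ.λ.1) ((λ.0) (λ.λ.1 0))) (λ.λ.0) (λ.λ.0)
  [3] λ.0 (λ.(λ.0) (λ.λ.1 0)) (λ.λ.0) (λ.λ.0)
  [4] λ.0 (λ.λ.λ.1 0) (λ.λ.0) (λ.λ.0)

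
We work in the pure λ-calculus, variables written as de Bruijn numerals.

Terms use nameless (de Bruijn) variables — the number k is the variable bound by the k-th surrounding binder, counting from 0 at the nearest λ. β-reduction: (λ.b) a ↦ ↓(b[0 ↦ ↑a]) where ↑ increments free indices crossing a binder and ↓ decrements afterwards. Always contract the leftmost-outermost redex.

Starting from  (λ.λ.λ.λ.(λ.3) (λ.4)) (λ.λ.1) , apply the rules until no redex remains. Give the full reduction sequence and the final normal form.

  start: (λ.λ.λ.λ.(λ.3) (λ.4)) (λ.λ.1)
  →1  λ.λ.λ.(λ.3) (λ.λ.λ.1)
  →2  λ.λ.λ.2

Answer: normal form = λ.λ.λ.2  (in 2 steps)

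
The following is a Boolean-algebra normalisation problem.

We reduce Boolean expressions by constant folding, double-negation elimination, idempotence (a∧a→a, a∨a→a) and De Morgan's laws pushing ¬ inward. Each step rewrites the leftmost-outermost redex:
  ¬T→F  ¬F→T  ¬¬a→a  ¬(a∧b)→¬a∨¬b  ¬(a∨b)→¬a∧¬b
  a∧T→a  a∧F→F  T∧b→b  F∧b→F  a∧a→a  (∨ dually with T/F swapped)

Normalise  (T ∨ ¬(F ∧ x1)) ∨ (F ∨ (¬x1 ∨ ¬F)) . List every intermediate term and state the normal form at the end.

Answer: normal form = T  (in 2 steps)

Working:
  start: (T ∨ ¬(F ∧ x1)) ∨ (F ∨ (¬x1 ∨ ¬F))
  →1  T ∨ (F ∨ (¬x1 ∨ ¬F))
  →2  T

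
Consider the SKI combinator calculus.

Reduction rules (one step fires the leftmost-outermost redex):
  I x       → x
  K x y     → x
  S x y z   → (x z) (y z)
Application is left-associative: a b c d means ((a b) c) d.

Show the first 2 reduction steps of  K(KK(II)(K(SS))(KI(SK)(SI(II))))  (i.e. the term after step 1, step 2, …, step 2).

  start: K(KK(II)(K(SS))(KI(SK)(SI(II))))
  →1  K(K(K(SS))(KI(SK)(SI(II))))
  →2  K(K(SS))

Answer: after 2 steps: K(K(SS))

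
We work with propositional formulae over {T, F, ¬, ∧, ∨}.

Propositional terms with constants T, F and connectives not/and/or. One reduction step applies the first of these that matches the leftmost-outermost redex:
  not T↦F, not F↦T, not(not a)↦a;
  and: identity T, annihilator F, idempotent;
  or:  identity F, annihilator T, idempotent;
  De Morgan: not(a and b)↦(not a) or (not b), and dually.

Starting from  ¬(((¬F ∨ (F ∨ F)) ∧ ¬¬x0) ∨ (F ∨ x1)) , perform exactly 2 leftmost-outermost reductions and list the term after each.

  start: ¬(((¬F ∨ (F ∨ F)) ∧ ¬¬x0) ∨ (F ∨ x1))
  →1  ¬((¬F ∨ (F ∨ F)) ∧ ¬¬x0) ∧ ¬(F ∨ x1)
  →2  (¬(¬F ∨ (F ∨ F)) ∨ ¬¬¬x0) ∧ ¬(F ∨ x1)

Answer: after 2 steps: (¬(¬F ∨ (F ∨ F)) ∨ ¬¬¬x0) ∧ ¬(F ∨ x1)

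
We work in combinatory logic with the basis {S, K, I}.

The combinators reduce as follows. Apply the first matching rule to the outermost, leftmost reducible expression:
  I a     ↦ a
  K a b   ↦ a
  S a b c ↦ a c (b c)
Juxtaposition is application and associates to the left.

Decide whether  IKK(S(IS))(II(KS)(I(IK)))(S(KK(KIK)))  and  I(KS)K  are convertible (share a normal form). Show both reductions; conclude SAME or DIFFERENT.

Term A:
  start: IKK(S(IS))(II(KS)(I(IK)))(S(KK(KIK)))
  [1] KK(S(IS))(II(KS)(I(IK)))(S(KK(KIK)))
  [2] K(II(KS)(I(IK)))(S(KK(KIK)))
  [3] II(KS)(I(IK))
  [4] I(KS)(I(IK))
  [5] KS(I(IK))
  [6] S

Term B:
  start: I(KS)K
  [1] KSK
  [2] S

Answer: SAME — A ⇓ S, B ⇓ S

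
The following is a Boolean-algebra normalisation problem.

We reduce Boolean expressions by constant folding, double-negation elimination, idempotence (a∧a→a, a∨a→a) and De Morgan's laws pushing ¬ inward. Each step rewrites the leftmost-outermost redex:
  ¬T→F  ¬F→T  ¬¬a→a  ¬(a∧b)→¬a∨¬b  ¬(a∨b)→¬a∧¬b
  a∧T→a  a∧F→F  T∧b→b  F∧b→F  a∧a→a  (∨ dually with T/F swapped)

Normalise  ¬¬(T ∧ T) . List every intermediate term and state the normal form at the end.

  start: ¬¬(T ∧ T)
  →1  T ∧ T
  →2  T

Answer: normal form = T  (in 2 steps)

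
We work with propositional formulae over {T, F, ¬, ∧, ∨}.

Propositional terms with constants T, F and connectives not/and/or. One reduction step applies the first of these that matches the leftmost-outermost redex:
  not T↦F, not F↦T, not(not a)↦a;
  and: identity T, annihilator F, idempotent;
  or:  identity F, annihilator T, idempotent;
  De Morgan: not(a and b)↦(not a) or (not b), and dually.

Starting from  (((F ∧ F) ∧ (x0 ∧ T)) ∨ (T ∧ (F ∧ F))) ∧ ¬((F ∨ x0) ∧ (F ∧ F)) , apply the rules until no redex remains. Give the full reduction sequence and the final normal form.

  start: (((F ∧ F) ∧ (x0 ∧ T)) ∨ (T ∧ (F ∧ F))) ∧ ¬((F ∨ x0) ∧ (F ∧ F))
  →1  ((F ∧ (x0 ∧ T)) ∨ (T ∧ (F ∧ F))) ∧ ¬((F ∨ x0) ∧ (F ∧ F))
  →2  (F ∨ (T ∧ (F ∧ F))) ∧ ¬((F ∨ x0) ∧ (F ∧ F))
  →3  (T ∧ (F ∧ F)) ∧ ¬((F ∨ x0) ∧ (F ∧ F))
  →4  (F ∧ F) ∧ ¬((F ∨ x0) ∧ (F ∧ F))
  →5  F ∧ ¬((F ∨ x0) ∧ (F ∧ F))
  →6  F

Answer: normal form = F  (in 6 steps)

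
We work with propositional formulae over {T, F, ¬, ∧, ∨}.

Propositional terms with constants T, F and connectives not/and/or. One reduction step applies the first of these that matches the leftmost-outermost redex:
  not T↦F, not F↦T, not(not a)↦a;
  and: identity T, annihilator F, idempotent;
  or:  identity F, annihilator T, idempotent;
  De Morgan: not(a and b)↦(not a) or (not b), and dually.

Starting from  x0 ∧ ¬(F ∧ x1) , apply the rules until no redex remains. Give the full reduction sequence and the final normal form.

  start: x0 ∧ ¬(F ∧ x1)
  [1] x0 ∧ (¬F ∨ ¬x1)
  [2] x0 ∧ (T ∨ ¬x1)
  [3] x0 ∧ T
  [4] x0

Answer: normal form = x0  (in 4 steps)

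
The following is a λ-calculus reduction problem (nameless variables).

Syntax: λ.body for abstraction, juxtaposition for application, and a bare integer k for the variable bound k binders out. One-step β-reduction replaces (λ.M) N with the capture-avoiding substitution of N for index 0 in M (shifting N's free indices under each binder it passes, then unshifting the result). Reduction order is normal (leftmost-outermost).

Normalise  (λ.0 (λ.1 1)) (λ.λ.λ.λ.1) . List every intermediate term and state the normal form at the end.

  start: (λ.0 (λ.1 1)) (λ.λ.λ.λ.1)
  →1  (λ.λ.λ.λ.1) (λ.(λ.λ.λ.λ.1) (λ.λ.λ.λ.1))
  →2  λ.λ.λ.1

Answer: normal form = λ.λ.λ.1  (in 2 steps)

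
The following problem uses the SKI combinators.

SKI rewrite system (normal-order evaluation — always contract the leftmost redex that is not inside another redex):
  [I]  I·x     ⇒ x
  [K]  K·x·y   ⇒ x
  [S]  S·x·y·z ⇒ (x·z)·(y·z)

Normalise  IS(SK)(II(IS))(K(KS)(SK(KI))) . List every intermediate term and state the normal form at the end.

Answer: normal form = S(KS)  (in 8 steps)

Derivation:
  start: IS(SK)(II(IS))(K(KS)(SK(KI)))
  step 1: S(SK)(II(IS))(K(KS)(SK(KI)))
  step 2: SK(K(KS)(SK(KI)))(II(IS)(K(KS)(SK(KI))))
  step 3: K(II(IS)(K(KS)(SK(KI))))(K(KS)(SK(KI))(II(IS)(K(KS)(SK(KI)))))
  step 4: II(IS)(K(KS)(SK(KI)))
  step 5: I(IS)(K(KS)(SK(KI)))
  step 6: IS(K(KS)(SK(KI)))
  step 7: S(K(KS)(SK(KI)))
  step 8: S(KS)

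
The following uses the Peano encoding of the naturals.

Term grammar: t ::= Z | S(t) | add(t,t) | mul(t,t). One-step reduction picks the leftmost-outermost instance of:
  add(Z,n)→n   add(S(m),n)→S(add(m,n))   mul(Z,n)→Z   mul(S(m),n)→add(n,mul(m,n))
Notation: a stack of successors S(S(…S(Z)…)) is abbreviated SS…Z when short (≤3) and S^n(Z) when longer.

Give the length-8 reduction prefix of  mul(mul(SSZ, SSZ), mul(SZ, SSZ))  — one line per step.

Answer: after 8 steps: S(S(add(add(Z, mul(Z, SSZ)), mul(add(SZ, mul(SZ, SSZ)), mul(SZ, SSZ)))))

Derivation:
  start: mul(mul(SSZ, SSZ), mul(SZ, SSZ))
  step 1: mul(add(SSZ, mul(SZ, SSZ)), mul(SZ, SSZ))
  step 2: mul(S(add(SZ, mul(SZ, SSZ))), mul(SZ, SSZ))
  step 3: add(mul(SZ, SSZ), mul(add(SZ, mul(SZ, SSZ)), mul(SZ, SSZ)))
  step 4: add(add(SSZ, mul(Z, SSZ)), mul(add(SZ, mul(SZ, SSZ)), mul(SZ, SSZ)))
  step 5: add(S(add(SZ, mul(Z, SSZ))), mul(add(SZ, mul(SZ, SSZ)), mul(SZ, SSZ)))
  step 6: S(add(add(SZ, mul(Z, SSZ)), mul(add(SZ, mul(SZ, SSZ)), mul(SZ, SSZ))))
  step 7: S(add(S(add(Z, mul(Z, SSZ))), mul(add(SZ, mul(SZ, SSZ)), mul(SZ, SSZ))))
  step 8: S(S(add(add(Z, mul(Z, SSZ)), mul(add(SZ, mul(SZ, SSZ)), mul(SZ, SSZ)))))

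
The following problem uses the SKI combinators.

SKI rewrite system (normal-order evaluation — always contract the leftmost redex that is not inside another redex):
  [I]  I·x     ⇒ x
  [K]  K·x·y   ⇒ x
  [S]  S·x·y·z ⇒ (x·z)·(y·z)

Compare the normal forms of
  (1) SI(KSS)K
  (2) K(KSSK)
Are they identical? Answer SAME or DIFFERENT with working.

Term A:
  start: SI(KSS)K
  →1  IK(KSSK)
  →2  K(KSSK)
  →3  K(SK)

Term B:
  start: K(KSSK)
  →1  K(SK)

Answer: SAME — A ⇓ K(SK), B ⇓ K(SK)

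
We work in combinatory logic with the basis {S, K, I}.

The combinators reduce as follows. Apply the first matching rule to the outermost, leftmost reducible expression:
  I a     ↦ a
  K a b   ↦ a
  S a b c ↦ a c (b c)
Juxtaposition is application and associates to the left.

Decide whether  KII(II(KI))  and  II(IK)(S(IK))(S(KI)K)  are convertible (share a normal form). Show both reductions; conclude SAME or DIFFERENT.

Term A:
  start: KII(II(KI))
  step 1: I(II(KI))
  step 2: II(KI)
  step 3: I(KI)
  step 4: KI

Term B:
  start: II(IK)(S(IK))(S(KI)K)
  step 1: I(IK)(S(IK))(S(KI)K)
  step 2: IK(S(IK))(S(KI)K)
  step 3: K(S(IK))(S(KI)K)
  step 4: S(IK)
  step 5: SK

Answer: DIFFERENT — A ⇓ KI, B ⇓ SK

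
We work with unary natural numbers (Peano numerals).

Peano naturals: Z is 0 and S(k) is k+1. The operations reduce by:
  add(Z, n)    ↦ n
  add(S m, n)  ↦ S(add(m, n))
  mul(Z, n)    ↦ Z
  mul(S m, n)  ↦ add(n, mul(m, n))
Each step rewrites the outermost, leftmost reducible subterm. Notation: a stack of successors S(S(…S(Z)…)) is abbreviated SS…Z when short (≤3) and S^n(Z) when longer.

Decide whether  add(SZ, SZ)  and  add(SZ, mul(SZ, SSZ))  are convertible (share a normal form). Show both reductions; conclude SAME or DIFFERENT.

Term A:
  start: add(SZ, SZ)
  [1] S(add(Z, SZ))
  [2] SSZ

Term B:
  start: add(SZ, mul(SZ, SSZ))
  [1] S(add(Z, mul(SZ, SSZ)))
  [2] S(mul(SZ, SSZ))
  [3] S(add(SSZ, mul(Z, SSZ)))
  [4] S(S(add(SZ, mul(Z, SSZ))))
  [5] S(S(S(add(Z, mul(Z, SSZ)))))
  [6] S(S(S(mul(Z, SSZ))))
  [7] SSSZ

Answer: DIFFERENT — A ⇓ SSZ, B ⇓ SSSZ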